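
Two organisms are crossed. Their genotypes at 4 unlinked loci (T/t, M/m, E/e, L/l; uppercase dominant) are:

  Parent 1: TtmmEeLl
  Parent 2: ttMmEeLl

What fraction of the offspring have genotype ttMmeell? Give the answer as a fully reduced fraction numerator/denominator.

P(ttMmeell) = 1/64

TtmmEeLl gametes: TmEL×2, TmEl×2, TmeL×2, Tmel×2, tmEL×2, tmEl×2, tmeL×2, tmel×2
ttMmEeLl gametes: tMEL×2, tMEl×2, tMeL×2, tMel×2, tmEL×2, tmEl×2, tmeL×2, tmel×2
TtmmEeLl×ttMmEeLl grid (16·16=256): TtMmEELL=4 TtMmEELl=8 TtMmEEll=4 TtMmEeLL=8 TtMmEeLl=16 TtMmEell=8 TtMmeeLL=4 TtMmeeLl=8 TtMmeell=4 TtmmEELL=4 TtmmEELl=8 TtmmEEll=4 TtmmEeLL=8 TtmmEeLl=16 TtmmEell=8 TtmmeeLL=4 TtmmeeLl=8 Ttmmeell=4 ttMmEELL=4 ttMmEELl=8 ttMmEEll=4 ttMmEeLL=8 ttMmEeLl=16 ttMmEell=8 ttMmeeLL=4 ttMmeeLl=8 ttMmeell=4 ttmmEELL=4 ttmmEELl=8 ttmmEEll=4 ttmmEeLL=8 ttmmEeLl=16 ttmmEell=8 ttmmeeLL=4 ttmmeeLl=8 ttmmeell=4
ttMmeell hits 4/256; gcd=4; 4÷4/256÷4 = 1/64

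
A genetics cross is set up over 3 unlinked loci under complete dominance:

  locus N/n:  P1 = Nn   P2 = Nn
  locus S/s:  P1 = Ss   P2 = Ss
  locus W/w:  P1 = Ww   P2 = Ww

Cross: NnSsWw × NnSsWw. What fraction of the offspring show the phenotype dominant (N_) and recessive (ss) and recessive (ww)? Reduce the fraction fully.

NnSsWw gametes: NSW×1, NSw×1, NsW×1, Nsw×1, nSW×1, nSw×1, nsW×1, nsw×1
NnSsWw gametes: NSW×1, NSw×1, NsW×1, Nsw×1, nSW×1, nSw×1, nsW×1, nsw×1
NnSsWw×NnSsWw grid (8·8=64): NNSSWW=1 NNSSWw=2 NNSSww=1 NNSsWW=2 NNSsWw=4 NNSsww=2 NNssWW=1 NNssWw=2 NNssww=1 NnSSWW=2 NnSSWw=4 NnSSww=2 NnSsWW=4 NnSsWw=8 NnSsww=4 NnssWW=2 NnssWw=4 Nnssww=2 nnSSWW=1 nnSSWw=2 nnSSww=1 nnSsWW=2 nnSsWw=4 nnSsww=2 nnssWW=1 nnssWw=2 nnssww=1
N_ ss ww hits 3/64; gcd=1; 3÷1/64÷1 = 3/64

P(N_ ss ww) = 3/64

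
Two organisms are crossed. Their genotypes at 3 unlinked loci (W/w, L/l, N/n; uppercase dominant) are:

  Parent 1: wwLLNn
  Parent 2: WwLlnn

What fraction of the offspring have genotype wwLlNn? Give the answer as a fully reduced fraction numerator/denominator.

wwLLNn gametes: wLN×4, wLn×4
WwLlnn gametes: WLn×2, Wln×2, wLn×2, wln×2
wwLLNn×WwLlnn grid (8·8=64): WwLLNn=8 WwLLnn=8 WwLlNn=8 WwLlnn=8 wwLLNn=8 wwLLnn=8 wwLlNn=8 wwLlnn=8
wwLlNn hits 8/64; gcd=8; 8÷8/64÷8 = 1/8

P(wwLlNn) = 1/8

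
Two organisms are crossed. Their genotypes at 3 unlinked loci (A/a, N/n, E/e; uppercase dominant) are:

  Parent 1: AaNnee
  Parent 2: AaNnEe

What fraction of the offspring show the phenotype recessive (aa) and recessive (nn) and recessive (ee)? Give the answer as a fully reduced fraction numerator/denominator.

AaNnee gametes: ANe×2, Ane×2, aNe×2, ane×2
AaNnEe gametes: ANE×1, ANe×1, AnE×1, Ane×1, aNE×1, aNe×1, anE×1, ane×1
AaNnee×AaNnEe grid (8·8=64): AANNEe=2 AANNee=2 AANnEe=4 AANnee=4 AAnnEe=2 AAnnee=2 AaNNEe=4 AaNNee=4 AaNnEe=8 AaNnee=8 AannEe=4 Aannee=4 aaNNEe=2 aaNNee=2 aaNnEe=4 aaNnee=4 aannEe=2 aannee=2
aa nn ee hits 2/64; gcd=2; 2÷2/64÷2 = 1/32

P(aa nn ee) = 1/32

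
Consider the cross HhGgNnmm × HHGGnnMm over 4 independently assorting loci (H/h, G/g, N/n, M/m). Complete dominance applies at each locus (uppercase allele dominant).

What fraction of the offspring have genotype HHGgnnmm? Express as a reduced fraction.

HhGgNnmm gametes: HGNm×2, HGnm×2, HgNm×2, Hgnm×2, hGNm×2, hGnm×2, hgNm×2, hgnm×2
HHGGnnMm gametes: HGnM×8, HGnm×8
HhGgNnmm×HHGGnnMm grid (16·16=256): HHGGNnMm=16 HHGGNnmm=16 HHGGnnMm=16 HHGGnnmm=16 HHGgNnMm=16 HHGgNnmm=16 HHGgnnMm=16 HHGgnnmm=16 HhGGNnMm=16 HhGGNnmm=16 HhGGnnMm=16 HhGGnnmm=16 HhGgNnMm=16 HhGgNnmm=16 HhGgnnMm=16 HhGgnnmm=16
HHGgnnmm hits 16/256; gcd=16; 16÷16/256÷16 = 1/16

P(HHGgnnmm) = 1/16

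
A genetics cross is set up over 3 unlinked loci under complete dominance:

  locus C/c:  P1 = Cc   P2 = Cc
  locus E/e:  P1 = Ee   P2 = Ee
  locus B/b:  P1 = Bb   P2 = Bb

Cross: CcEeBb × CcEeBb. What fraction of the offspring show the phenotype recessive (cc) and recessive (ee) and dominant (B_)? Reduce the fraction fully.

CcEeBb gametes: CEB×1, CEb×1, CeB×1, Ceb×1, cEB×1, cEb×1, ceB×1, ceb×1
CcEeBb gametes: CEB×1, CEb×1, CeB×1, Ceb×1, cEB×1, cEb×1, ceB×1, ceb×1
CcEeBb×CcEeBb grid (8·8=64): CCEEBB=1 CCEEBb=2 CCEEbb=1 CCEeBB=2 CCEeBb=4 CCEebb=2 CCeeBB=1 CCeeBb=2 CCeebb=1 CcEEBB=2 CcEEBb=4 CcEEbb=2 CcEeBB=4 CcEeBb=8 CcEebb=4 CceeBB=2 CceeBb=4 Cceebb=2 ccEEBB=1 ccEEBb=2 ccEEbb=1 ccEeBB=2 ccEeBb=4 ccEebb=2 cceeBB=1 cceeBb=2 cceebb=1
cc ee B_ hits 3/64; gcd=1; 3÷1/64÷1 = 3/64

P(cc ee B_) = 3/64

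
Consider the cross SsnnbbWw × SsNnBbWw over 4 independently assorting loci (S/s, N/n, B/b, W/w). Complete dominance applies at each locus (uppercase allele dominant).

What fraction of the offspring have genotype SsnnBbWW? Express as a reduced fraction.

SsnnbbWw gametes: SnbW×4, Snbw×4, snbW×4, snbw×4
SsNnBbWw gametes: SNBW×1, SNBw×1, SNbW×1, SNbw×1, SnBW×1, SnBw×1, SnbW×1, Snbw×1, sNBW×1, sNBw×1, sNbW×1, sNbw×1, snBW×1, snBw×1, snbW×1, snbw×1
SsnnbbWw×SsNnBbWw grid (16·16=256): SSNnBbWW=4 SSNnBbWw=8 SSNnBbww=4 SSNnbbWW=4 SSNnbbWw=8 SSNnbbww=4 SSnnBbWW=4 SSnnBbWw=8 SSnnBbww=4 SSnnbbWW=4 SSnnbbWw=8 SSnnbbww=4 SsNnBbWW=8 SsNnBbWw=16 SsNnBbww=8 SsNnbbWW=8 SsNnbbWw=16 SsNnbbww=8 SsnnBbWW=8 SsnnBbWw=16 SsnnBbww=8 SsnnbbWW=8 SsnnbbWw=16 Ssnnbbww=8 ssNnBbWW=4 ssNnBbWw=8 ssNnBbww=4 ssNnbbWW=4 ssNnbbWw=8 ssNnbbww=4 ssnnBbWW=4 ssnnBbWw=8 ssnnBbww=4 ssnnbbWW=4 ssnnbbWw=8 ssnnbbww=4
SsnnBbWW hits 8/256; gcd=8; 8÷8/256÷8 = 1/32

P(SsnnBbWW) = 1/32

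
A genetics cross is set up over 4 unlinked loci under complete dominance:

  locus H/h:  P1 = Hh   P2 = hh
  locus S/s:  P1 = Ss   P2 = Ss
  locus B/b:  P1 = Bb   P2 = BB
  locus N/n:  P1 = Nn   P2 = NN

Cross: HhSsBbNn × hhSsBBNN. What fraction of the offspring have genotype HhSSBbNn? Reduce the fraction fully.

P(HhSSBbNn) = 1/32

HhSsBbNn gametes: HSBN×1, HSBn×1, HSbN×1, HSbn×1, HsBN×1, HsBn×1, HsbN×1, Hsbn×1, hSBN×1, hSBn×1, hSbN×1, hSbn×1, hsBN×1, hsBn×1, hsbN×1, hsbn×1
hhSsBBNN gametes: hSBN×8, hsBN×8
HhSsBbNn×hhSsBBNN grid (16·16=256): HhSSBBNN=8 HhSSBBNn=8 HhSSBbNN=8 HhSSBbNn=8 HhSsBBNN=16 HhSsBBNn=16 HhSsBbNN=16 HhSsBbNn=16 HhssBBNN=8 HhssBBNn=8 HhssBbNN=8 HhssBbNn=8 hhSSBBNN=8 hhSSBBNn=8 hhSSBbNN=8 hhSSBbNn=8 hhSsBBNN=16 hhSsBBNn=16 hhSsBbNN=16 hhSsBbNn=16 hhssBBNN=8 hhssBBNn=8 hhssBbNN=8 hhssBbNn=8
HhSSBbNn hits 8/256; gcd=8; 8÷8/256÷8 = 1/32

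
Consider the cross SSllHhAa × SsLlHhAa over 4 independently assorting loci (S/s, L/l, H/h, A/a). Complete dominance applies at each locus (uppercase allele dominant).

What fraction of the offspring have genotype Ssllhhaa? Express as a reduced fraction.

P(Ssllhhaa) = 1/64

SSllHhAa gametes: SlHA×4, SlHa×4, SlhA×4, Slha×4
SsLlHhAa gametes: SLHA×1, SLHa×1, SLhA×1, SLha×1, SlHA×1, SlHa×1, SlhA×1, Slha×1, sLHA×1, sLHa×1, sLhA×1, sLha×1, slHA×1, slHa×1, slhA×1, slha×1
SSllHhAa×SsLlHhAa grid (16·16=256): SSLlHHAA=4 SSLlHHAa=8 SSLlHHaa=4 SSLlHhAA=8 SSLlHhAa=16 SSLlHhaa=8 SSLlhhAA=4 SSLlhhAa=8 SSLlhhaa=4 SSllHHAA=4 SSllHHAa=8 SSllHHaa=4 SSllHhAA=8 SSllHhAa=16 SSllHhaa=8 SSllhhAA=4 SSllhhAa=8 SSllhhaa=4 SsLlHHAA=4 SsLlHHAa=8 SsLlHHaa=4 SsLlHhAA=8 SsLlHhAa=16 SsLlHhaa=8 SsLlhhAA=4 SsLlhhAa=8 SsLlhhaa=4 SsllHHAA=4 SsllHHAa=8 SsllHHaa=4 SsllHhAA=8 SsllHhAa=16 SsllHhaa=8 SsllhhAA=4 SsllhhAa=8 Ssllhhaa=4
Ssllhhaa hits 4/256; gcd=4; 4÷4/256÷4 = 1/64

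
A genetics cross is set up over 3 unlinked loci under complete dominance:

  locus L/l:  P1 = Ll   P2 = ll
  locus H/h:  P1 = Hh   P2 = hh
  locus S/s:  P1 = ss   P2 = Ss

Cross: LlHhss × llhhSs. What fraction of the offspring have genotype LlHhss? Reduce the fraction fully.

LlHhss gametes: LHs×2, Lhs×2, lHs×2, lhs×2
llhhSs gametes: lhS×4, lhs×4
LlHhss×llhhSs grid (8·8=64): LlHhSs=8 LlHhss=8 LlhhSs=8 Llhhss=8 llHhSs=8 llHhss=8 llhhSs=8 llhhss=8
LlHhss hits 8/64; gcd=8; 8÷8/64÷8 = 1/8

P(LlHhss) = 1/8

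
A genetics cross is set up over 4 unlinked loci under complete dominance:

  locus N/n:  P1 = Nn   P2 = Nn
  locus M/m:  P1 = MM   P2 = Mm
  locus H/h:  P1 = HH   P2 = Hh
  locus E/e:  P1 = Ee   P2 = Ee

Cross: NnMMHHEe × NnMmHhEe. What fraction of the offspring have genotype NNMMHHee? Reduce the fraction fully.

NnMMHHEe gametes: NMHE×4, NMHe×4, nMHE×4, nMHe×4
NnMmHhEe gametes: NMHE×1, NMHe×1, NMhE×1, NMhe×1, NmHE×1, NmHe×1, NmhE×1, Nmhe×1, nMHE×1, nMHe×1, nMhE×1, nMhe×1, nmHE×1, nmHe×1, nmhE×1, nmhe×1
NnMMHHEe×NnMmHhEe grid (16·16=256): NNMMHHEE=4 NNMMHHEe=8 NNMMHHee=4 NNMMHhEE=4 NNMMHhEe=8 NNMMHhee=4 NNMmHHEE=4 NNMmHHEe=8 NNMmHHee=4 NNMmHhEE=4 NNMmHhEe=8 NNMmHhee=4 NnMMHHEE=8 NnMMHHEe=16 NnMMHHee=8 NnMMHhEE=8 NnMMHhEe=16 NnMMHhee=8 NnMmHHEE=8 NnMmHHEe=16 NnMmHHee=8 NnMmHhEE=8 NnMmHhEe=16 NnMmHhee=8 nnMMHHEE=4 nnMMHHEe=8 nnMMHHee=4 nnMMHhEE=4 nnMMHhEe=8 nnMMHhee=4 nnMmHHEE=4 nnMmHHEe=8 nnMmHHee=4 nnMmHhEE=4 nnMmHhEe=8 nnMmHhee=4
NNMMHHee hits 4/256; gcd=4; 4÷4/256÷4 = 1/64

P(NNMMHHee) = 1/64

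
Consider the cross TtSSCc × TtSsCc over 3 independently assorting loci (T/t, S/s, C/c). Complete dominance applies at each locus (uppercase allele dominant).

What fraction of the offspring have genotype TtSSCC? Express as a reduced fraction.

TtSSCc gametes: TSC×2, TSc×2, tSC×2, tSc×2
TtSsCc gametes: TSC×1, TSc×1, TsC×1, Tsc×1, tSC×1, tSc×1, tsC×1, tsc×1
TtSSCc×TtSsCc grid (8·8=64): TTSSCC=2 TTSSCc=4 TTSScc=2 TTSsCC=2 TTSsCc=4 TTSscc=2 TtSSCC=4 TtSSCc=8 TtSScc=4 TtSsCC=4 TtSsCc=8 TtSscc=4 ttSSCC=2 ttSSCc=4 ttSScc=2 ttSsCC=2 ttSsCc=4 ttSscc=2
TtSSCC hits 4/64; gcd=4; 4÷4/64÷4 = 1/16

P(TtSSCC) = 1/16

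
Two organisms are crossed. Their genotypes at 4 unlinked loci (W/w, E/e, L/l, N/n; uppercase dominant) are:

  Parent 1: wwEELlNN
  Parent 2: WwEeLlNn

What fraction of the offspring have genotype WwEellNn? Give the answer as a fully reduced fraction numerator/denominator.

P(WwEellNn) = 1/32

wwEELlNN gametes: wELN×8, wElN×8
WwEeLlNn gametes: WELN×1, WELn×1, WElN×1, WEln×1, WeLN×1, WeLn×1, WelN×1, Weln×1, wELN×1, wELn×1, wElN×1, wEln×1, weLN×1, weLn×1, welN×1, weln×1
wwEELlNN×WwEeLlNn grid (16·16=256): WwEELLNN=8 WwEELLNn=8 WwEELlNN=16 WwEELlNn=16 WwEEllNN=8 WwEEllNn=8 WwEeLLNN=8 WwEeLLNn=8 WwEeLlNN=16 WwEeLlNn=16 WwEellNN=8 WwEellNn=8 wwEELLNN=8 wwEELLNn=8 wwEELlNN=16 wwEELlNn=16 wwEEllNN=8 wwEEllNn=8 wwEeLLNN=8 wwEeLLNn=8 wwEeLlNN=16 wwEeLlNn=16 wwEellNN=8 wwEellNn=8
WwEellNn hits 8/256; gcd=8; 8÷8/256÷8 = 1/32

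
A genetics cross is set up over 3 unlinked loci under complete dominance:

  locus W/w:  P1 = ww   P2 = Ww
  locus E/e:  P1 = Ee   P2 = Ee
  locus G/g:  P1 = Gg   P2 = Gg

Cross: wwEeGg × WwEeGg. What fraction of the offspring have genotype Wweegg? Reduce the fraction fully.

wwEeGg gametes: wEG×2, wEg×2, weG×2, weg×2
WwEeGg gametes: WEG×1, WEg×1, WeG×1, Weg×1, wEG×1, wEg×1, weG×1, weg×1
wwEeGg×WwEeGg grid (8·8=64): WwEEGG=2 WwEEGg=4 WwEEgg=2 WwEeGG=4 WwEeGg=8 WwEegg=4 WweeGG=2 WweeGg=4 Wweegg=2 wwEEGG=2 wwEEGg=4 wwEEgg=2 wwEeGG=4 wwEeGg=8 wwEegg=4 wweeGG=2 wweeGg=4 wweegg=2
Wweegg hits 2/64; gcd=2; 2÷2/64÷2 = 1/32

P(Wweegg) = 1/32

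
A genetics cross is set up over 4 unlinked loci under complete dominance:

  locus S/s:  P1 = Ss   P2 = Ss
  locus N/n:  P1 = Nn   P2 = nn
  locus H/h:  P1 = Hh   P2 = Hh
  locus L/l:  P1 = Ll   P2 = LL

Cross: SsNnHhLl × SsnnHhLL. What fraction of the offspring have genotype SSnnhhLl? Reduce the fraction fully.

SsNnHhLl gametes: SNHL×1, SNHl×1, SNhL×1, SNhl×1, SnHL×1, SnHl×1, SnhL×1, Snhl×1, sNHL×1, sNHl×1, sNhL×1, sNhl×1, snHL×1, snHl×1, snhL×1, snhl×1
SsnnHhLL gametes: SnHL×4, SnhL×4, snHL×4, snhL×4
SsNnHhLl×SsnnHhLL grid (16·16=256): SSNnHHLL=4 SSNnHHLl=4 SSNnHhLL=8 SSNnHhLl=8 SSNnhhLL=4 SSNnhhLl=4 SSnnHHLL=4 SSnnHHLl=4 SSnnHhLL=8 SSnnHhLl=8 SSnnhhLL=4 SSnnhhLl=4 SsNnHHLL=8 SsNnHHLl=8 SsNnHhLL=16 SsNnHhLl=16 SsNnhhLL=8 SsNnhhLl=8 SsnnHHLL=8 SsnnHHLl=8 SsnnHhLL=16 SsnnHhLl=16 SsnnhhLL=8 SsnnhhLl=8 ssNnHHLL=4 ssNnHHLl=4 ssNnHhLL=8 ssNnHhLl=8 ssNnhhLL=4 ssNnhhLl=4 ssnnHHLL=4 ssnnHHLl=4 ssnnHhLL=8 ssnnHhLl=8 ssnnhhLL=4 ssnnhhLl=4
SSnnhhLl hits 4/256; gcd=4; 4÷4/256÷4 = 1/64

P(SSnnhhLl) = 1/64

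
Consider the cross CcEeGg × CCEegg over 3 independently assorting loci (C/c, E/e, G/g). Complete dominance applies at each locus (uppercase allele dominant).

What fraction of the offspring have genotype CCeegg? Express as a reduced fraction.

CcEeGg gametes: CEG×1, CEg×1, CeG×1, Ceg×1, cEG×1, cEg×1, ceG×1, ceg×1
CCEegg gametes: CEg×4, Ceg×4
CcEeGg×CCEegg grid (8·8=64): CCEEGg=4 CCEEgg=4 CCEeGg=8 CCEegg=8 CCeeGg=4 CCeegg=4 CcEEGg=4 CcEEgg=4 CcEeGg=8 CcEegg=8 CceeGg=4 Cceegg=4
CCeegg hits 4/64; gcd=4; 4÷4/64÷4 = 1/16

P(CCeegg) = 1/16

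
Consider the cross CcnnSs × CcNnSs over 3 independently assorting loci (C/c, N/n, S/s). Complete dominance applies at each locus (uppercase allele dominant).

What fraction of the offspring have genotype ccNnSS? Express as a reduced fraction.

P(ccNnSS) = 1/32

CcnnSs gametes: CnS×2, Cns×2, cnS×2, cns×2
CcNnSs gametes: CNS×1, CNs×1, CnS×1, Cns×1, cNS×1, cNs×1, cnS×1, cns×1
CcnnSs×CcNnSs grid (8·8=64): CCNnSS=2 CCNnSs=4 CCNnss=2 CCnnSS=2 CCnnSs=4 CCnnss=2 CcNnSS=4 CcNnSs=8 CcNnss=4 CcnnSS=4 CcnnSs=8 Ccnnss=4 ccNnSS=2 ccNnSs=4 ccNnss=2 ccnnSS=2 ccnnSs=4 ccnnss=2
ccNnSS hits 2/64; gcd=2; 2÷2/64÷2 = 1/32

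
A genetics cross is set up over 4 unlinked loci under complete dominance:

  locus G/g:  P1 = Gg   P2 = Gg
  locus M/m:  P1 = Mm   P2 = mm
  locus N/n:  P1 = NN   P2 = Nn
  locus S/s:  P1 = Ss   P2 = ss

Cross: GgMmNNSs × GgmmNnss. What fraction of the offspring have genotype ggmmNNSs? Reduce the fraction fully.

P(ggmmNNSs) = 1/32

GgMmNNSs gametes: GMNS×2, GMNs×2, GmNS×2, GmNs×2, gMNS×2, gMNs×2, gmNS×2, gmNs×2
GgmmNnss gametes: GmNs×4, Gmns×4, gmNs×4, gmns×4
GgMmNNSs×GgmmNnss grid (16·16=256): GGMmNNSs=8 GGMmNNss=8 GGMmNnSs=8 GGMmNnss=8 GGmmNNSs=8 GGmmNNss=8 GGmmNnSs=8 GGmmNnss=8 GgMmNNSs=16 GgMmNNss=16 GgMmNnSs=16 GgMmNnss=16 GgmmNNSs=16 GgmmNNss=16 GgmmNnSs=16 GgmmNnss=16 ggMmNNSs=8 ggMmNNss=8 ggMmNnSs=8 ggMmNnss=8 ggmmNNSs=8 ggmmNNss=8 ggmmNnSs=8 ggmmNnss=8
ggmmNNSs hits 8/256; gcd=8; 8÷8/256÷8 = 1/32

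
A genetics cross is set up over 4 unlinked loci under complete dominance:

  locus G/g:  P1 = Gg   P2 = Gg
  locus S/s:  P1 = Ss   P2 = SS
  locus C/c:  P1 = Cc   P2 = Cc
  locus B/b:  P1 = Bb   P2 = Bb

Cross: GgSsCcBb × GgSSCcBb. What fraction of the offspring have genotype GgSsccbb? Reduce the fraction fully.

GgSsCcBb gametes: GSCB×1, GSCb×1, GScB×1, GScb×1, GsCB×1, GsCb×1, GscB×1, Gscb×1, gSCB×1, gSCb×1, gScB×1, gScb×1, gsCB×1, gsCb×1, gscB×1, gscb×1
GgSSCcBb gametes: GSCB×2, GSCb×2, GScB×2, GScb×2, gSCB×2, gSCb×2, gScB×2, gScb×2
GgSsCcBb×GgSSCcBb grid (16·16=256): GGSSCCBB=2 GGSSCCBb=4 GGSSCCbb=2 GGSSCcBB=4 GGSSCcBb=8 GGSSCcbb=4 GGSSccBB=2 GGSSccBb=4 GGSSccbb=2 GGSsCCBB=2 GGSsCCBb=4 GGSsCCbb=2 GGSsCcBB=4 GGSsCcBb=8 GGSsCcbb=4 GGSsccBB=2 GGSsccBb=4 GGSsccbb=2 GgSSCCBB=4 GgSSCCBb=8 GgSSCCbb=4 GgSSCcBB=8 GgSSCcBb=16 GgSSCcbb=8 GgSSccBB=4 GgSSccBb=8 GgSSccbb=4 GgSsCCBB=4 GgSsCCBb=8 GgSsCCbb=4 GgSsCcBB=8 GgSsCcBb=16 GgSsCcbb=8 GgSsccBB=4 GgSsccBb=8 GgSsccbb=4 ggSSCCBB=2 ggSSCCBb=4 ggSSCCbb=2 ggSSCcBB=4 ggSSCcBb=8 ggSSCcbb=4 ggSSccBB=2 ggSSccBb=4 ggSSccbb=2 ggSsCCBB=2 ggSsCCBb=4 ggSsCCbb=2 ggSsCcBB=4 ggSsCcBb=8 ggSsCcbb=4 ggSsccBB=2 ggSsccBb=4 ggSsccbb=2
GgSsccbb hits 4/256; gcd=4; 4÷4/256÷4 = 1/64

P(GgSsccbb) = 1/64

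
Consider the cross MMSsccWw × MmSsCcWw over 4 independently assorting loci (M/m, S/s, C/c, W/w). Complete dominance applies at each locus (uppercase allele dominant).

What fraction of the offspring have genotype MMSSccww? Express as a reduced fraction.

P(MMSSccww) = 1/64

MMSsccWw gametes: MScW×4, MScw×4, MscW×4, Mscw×4
MmSsCcWw gametes: MSCW×1, MSCw×1, MScW×1, MScw×1, MsCW×1, MsCw×1, MscW×1, Mscw×1, mSCW×1, mSCw×1, mScW×1, mScw×1, msCW×1, msCw×1, mscW×1, mscw×1
MMSsccWw×MmSsCcWw grid (16·16=256): MMSSCcWW=4 MMSSCcWw=8 MMSSCcww=4 MMSSccWW=4 MMSSccWw=8 MMSSccww=4 MMSsCcWW=8 MMSsCcWw=16 MMSsCcww=8 MMSsccWW=8 MMSsccWw=16 MMSsccww=8 MMssCcWW=4 MMssCcWw=8 MMssCcww=4 MMssccWW=4 MMssccWw=8 MMssccww=4 MmSSCcWW=4 MmSSCcWw=8 MmSSCcww=4 MmSSccWW=4 MmSSccWw=8 MmSSccww=4 MmSsCcWW=8 MmSsCcWw=16 MmSsCcww=8 MmSsccWW=8 MmSsccWw=16 MmSsccww=8 MmssCcWW=4 MmssCcWw=8 MmssCcww=4 MmssccWW=4 MmssccWw=8 Mmssccww=4
MMSSccww hits 4/256; gcd=4; 4÷4/256÷4 = 1/64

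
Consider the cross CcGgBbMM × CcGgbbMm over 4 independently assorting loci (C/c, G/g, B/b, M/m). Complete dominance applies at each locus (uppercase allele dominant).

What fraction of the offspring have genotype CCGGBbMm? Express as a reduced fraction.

P(CCGGBbMm) = 1/64

CcGgBbMM gametes: CGBM×2, CGbM×2, CgBM×2, CgbM×2, cGBM×2, cGbM×2, cgBM×2, cgbM×2
CcGgbbMm gametes: CGbM×2, CGbm×2, CgbM×2, Cgbm×2, cGbM×2, cGbm×2, cgbM×2, cgbm×2
CcGgBbMM×CcGgbbMm grid (16·16=256): CCGGBbMM=4 CCGGBbMm=4 CCGGbbMM=4 CCGGbbMm=4 CCGgBbMM=8 CCGgBbMm=8 CCGgbbMM=8 CCGgbbMm=8 CCggBbMM=4 CCggBbMm=4 CCggbbMM=4 CCggbbMm=4 CcGGBbMM=8 CcGGBbMm=8 CcGGbbMM=8 CcGGbbMm=8 CcGgBbMM=16 CcGgBbMm=16 CcGgbbMM=16 CcGgbbMm=16 CcggBbMM=8 CcggBbMm=8 CcggbbMM=8 CcggbbMm=8 ccGGBbMM=4 ccGGBbMm=4 ccGGbbMM=4 ccGGbbMm=4 ccGgBbMM=8 ccGgBbMm=8 ccGgbbMM=8 ccGgbbMm=8 ccggBbMM=4 ccggBbMm=4 ccggbbMM=4 ccggbbMm=4
CCGGBbMm hits 4/256; gcd=4; 4÷4/256÷4 = 1/64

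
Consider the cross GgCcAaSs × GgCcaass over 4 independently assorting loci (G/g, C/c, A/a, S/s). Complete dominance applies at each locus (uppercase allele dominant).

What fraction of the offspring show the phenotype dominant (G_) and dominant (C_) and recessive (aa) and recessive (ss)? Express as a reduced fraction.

P(G_ C_ aa ss) = 9/64

GgCcAaSs gametes: GCAS×1, GCAs×1, GCaS×1, GCas×1, GcAS×1, GcAs×1, GcaS×1, Gcas×1, gCAS×1, gCAs×1, gCaS×1, gCas×1, gcAS×1, gcAs×1, gcaS×1, gcas×1
GgCcaass gametes: GCas×4, Gcas×4, gCas×4, gcas×4
GgCcAaSs×GgCcaass grid (16·16=256): GGCCAaSs=4 GGCCAass=4 GGCCaaSs=4 GGCCaass=4 GGCcAaSs=8 GGCcAass=8 GGCcaaSs=8 GGCcaass=8 GGccAaSs=4 GGccAass=4 GGccaaSs=4 GGccaass=4 GgCCAaSs=8 GgCCAass=8 GgCCaaSs=8 GgCCaass=8 GgCcAaSs=16 GgCcAass=16 GgCcaaSs=16 GgCcaass=16 GgccAaSs=8 GgccAass=8 GgccaaSs=8 Ggccaass=8 ggCCAaSs=4 ggCCAass=4 ggCCaaSs=4 ggCCaass=4 ggCcAaSs=8 ggCcAass=8 ggCcaaSs=8 ggCcaass=8 ggccAaSs=4 ggccAass=4 ggccaaSs=4 ggccaass=4
G_ C_ aa ss hits 36/256; gcd=4; 36÷4/256÷4 = 9/64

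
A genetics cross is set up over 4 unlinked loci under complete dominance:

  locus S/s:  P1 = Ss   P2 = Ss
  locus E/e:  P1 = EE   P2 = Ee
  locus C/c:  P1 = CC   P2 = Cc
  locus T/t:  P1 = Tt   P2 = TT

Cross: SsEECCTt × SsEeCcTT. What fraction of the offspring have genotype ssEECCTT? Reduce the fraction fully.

SsEECCTt gametes: SECT×4, SECt×4, sECT×4, sECt×4
SsEeCcTT gametes: SECT×2, SEcT×2, SeCT×2, SecT×2, sECT×2, sEcT×2, seCT×2, secT×2
SsEECCTt×SsEeCcTT grid (16·16=256): SSEECCTT=8 SSEECCTt=8 SSEECcTT=8 SSEECcTt=8 SSEeCCTT=8 SSEeCCTt=8 SSEeCcTT=8 SSEeCcTt=8 SsEECCTT=16 SsEECCTt=16 SsEECcTT=16 SsEECcTt=16 SsEeCCTT=16 SsEeCCTt=16 SsEeCcTT=16 SsEeCcTt=16 ssEECCTT=8 ssEECCTt=8 ssEECcTT=8 ssEECcTt=8 ssEeCCTT=8 ssEeCCTt=8 ssEeCcTT=8 ssEeCcTt=8
ssEECCTT hits 8/256; gcd=8; 8÷8/256÷8 = 1/32

P(ssEECCTT) = 1/32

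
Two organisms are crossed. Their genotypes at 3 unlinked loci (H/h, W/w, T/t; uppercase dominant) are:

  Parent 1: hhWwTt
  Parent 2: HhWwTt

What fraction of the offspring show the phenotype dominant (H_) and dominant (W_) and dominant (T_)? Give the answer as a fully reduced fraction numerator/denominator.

P(H_ W_ T_) = 9/32

hhWwTt gametes: hWT×2, hWt×2, hwT×2, hwt×2
HhWwTt gametes: HWT×1, HWt×1, HwT×1, Hwt×1, hWT×1, hWt×1, hwT×1, hwt×1
hhWwTt×HhWwTt grid (8·8=64): HhWWTT=2 HhWWTt=4 HhWWtt=2 HhWwTT=4 HhWwTt=8 HhWwtt=4 HhwwTT=2 HhwwTt=4 Hhwwtt=2 hhWWTT=2 hhWWTt=4 hhWWtt=2 hhWwTT=4 hhWwTt=8 hhWwtt=4 hhwwTT=2 hhwwTt=4 hhwwtt=2
H_ W_ T_ hits 18/64; gcd=2; 18÷2/64÷2 = 9/32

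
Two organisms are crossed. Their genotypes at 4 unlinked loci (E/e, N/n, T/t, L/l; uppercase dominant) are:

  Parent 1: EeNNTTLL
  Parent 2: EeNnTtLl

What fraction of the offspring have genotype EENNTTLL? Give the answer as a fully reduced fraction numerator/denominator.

P(EENNTTLL) = 1/32

EeNNTTLL gametes: ENTL×8, eNTL×8
EeNnTtLl gametes: ENTL×1, ENTl×1, ENtL×1, ENtl×1, EnTL×1, EnTl×1, EntL×1, Entl×1, eNTL×1, eNTl×1, eNtL×1, eNtl×1, enTL×1, enTl×1, entL×1, entl×1
EeNNTTLL×EeNnTtLl grid (16·16=256): EENNTTLL=8 EENNTTLl=8 EENNTtLL=8 EENNTtLl=8 EENnTTLL=8 EENnTTLl=8 EENnTtLL=8 EENnTtLl=8 EeNNTTLL=16 EeNNTTLl=16 EeNNTtLL=16 EeNNTtLl=16 EeNnTTLL=16 EeNnTTLl=16 EeNnTtLL=16 EeNnTtLl=16 eeNNTTLL=8 eeNNTTLl=8 eeNNTtLL=8 eeNNTtLl=8 eeNnTTLL=8 eeNnTTLl=8 eeNnTtLL=8 eeNnTtLl=8
EENNTTLL hits 8/256; gcd=8; 8÷8/256÷8 = 1/32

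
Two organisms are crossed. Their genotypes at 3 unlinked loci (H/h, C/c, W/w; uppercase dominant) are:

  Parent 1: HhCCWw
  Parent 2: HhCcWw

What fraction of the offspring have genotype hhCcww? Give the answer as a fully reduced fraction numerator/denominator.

HhCCWw gametes: HCW×2, HCw×2, hCW×2, hCw×2
HhCcWw gametes: HCW×1, HCw×1, HcW×1, Hcw×1, hCW×1, hCw×1, hcW×1, hcw×1
HhCCWw×HhCcWw grid (8·8=64): HHCCWW=2 HHCCWw=4 HHCCww=2 HHCcWW=2 HHCcWw=4 HHCcww=2 HhCCWW=4 HhCCWw=8 HhCCww=4 HhCcWW=4 HhCcWw=8 HhCcww=4 hhCCWW=2 hhCCWw=4 hhCCww=2 hhCcWW=2 hhCcWw=4 hhCcww=2
hhCcww hits 2/64; gcd=2; 2÷2/64÷2 = 1/32

P(hhCcww) = 1/32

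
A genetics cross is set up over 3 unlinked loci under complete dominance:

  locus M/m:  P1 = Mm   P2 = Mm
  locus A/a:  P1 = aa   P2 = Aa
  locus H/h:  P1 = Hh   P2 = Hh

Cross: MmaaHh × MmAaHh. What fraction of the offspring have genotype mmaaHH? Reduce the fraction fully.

P(mmaaHH) = 1/32

MmaaHh gametes: MaH×2, Mah×2, maH×2, mah×2
MmAaHh gametes: MAH×1, MAh×1, MaH×1, Mah×1, mAH×1, mAh×1, maH×1, mah×1
MmaaHh×MmAaHh grid (8·8=64): MMAaHH=2 MMAaHh=4 MMAahh=2 MMaaHH=2 MMaaHh=4 MMaahh=2 MmAaHH=4 MmAaHh=8 MmAahh=4 MmaaHH=4 MmaaHh=8 Mmaahh=4 mmAaHH=2 mmAaHh=4 mmAahh=2 mmaaHH=2 mmaaHh=4 mmaahh=2
mmaaHH hits 2/64; gcd=2; 2÷2/64÷2 = 1/32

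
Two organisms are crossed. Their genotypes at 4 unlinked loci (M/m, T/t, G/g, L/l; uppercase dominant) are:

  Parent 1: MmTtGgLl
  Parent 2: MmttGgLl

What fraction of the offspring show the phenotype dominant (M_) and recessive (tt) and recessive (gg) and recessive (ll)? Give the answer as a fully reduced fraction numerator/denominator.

P(M_ tt gg ll) = 3/128

MmTtGgLl gametes: MTGL×1, MTGl×1, MTgL×1, MTgl×1, MtGL×1, MtGl×1, MtgL×1, Mtgl×1, mTGL×1, mTGl×1, mTgL×1, mTgl×1, mtGL×1, mtGl×1, mtgL×1, mtgl×1
MmttGgLl gametes: MtGL×2, MtGl×2, MtgL×2, Mtgl×2, mtGL×2, mtGl×2, mtgL×2, mtgl×2
MmTtGgLl×MmttGgLl grid (16·16=256): MMTtGGLL=2 MMTtGGLl=4 MMTtGGll=2 MMTtGgLL=4 MMTtGgLl=8 MMTtGgll=4 MMTtggLL=2 MMTtggLl=4 MMTtggll=2 MMttGGLL=2 MMttGGLl=4 MMttGGll=2 MMttGgLL=4 MMttGgLl=8 MMttGgll=4 MMttggLL=2 MMttggLl=4 MMttggll=2 MmTtGGLL=4 MmTtGGLl=8 MmTtGGll=4 MmTtGgLL=8 MmTtGgLl=16 MmTtGgll=8 MmTtggLL=4 MmTtggLl=8 MmTtggll=4 MmttGGLL=4 MmttGGLl=8 MmttGGll=4 MmttGgLL=8 MmttGgLl=16 MmttGgll=8 MmttggLL=4 MmttggLl=8 Mmttggll=4 mmTtGGLL=2 mmTtGGLl=4 mmTtGGll=2 mmTtGgLL=4 mmTtGgLl=8 mmTtGgll=4 mmTtggLL=2 mmTtggLl=4 mmTtggll=2 mmttGGLL=2 mmttGGLl=4 mmttGGll=2 mmttGgLL=4 mmttGgLl=8 mmttGgll=4 mmttggLL=2 mmttggLl=4 mmttggll=2
M_ tt gg ll hits 6/256; gcd=2; 6÷2/256÷2 = 3/128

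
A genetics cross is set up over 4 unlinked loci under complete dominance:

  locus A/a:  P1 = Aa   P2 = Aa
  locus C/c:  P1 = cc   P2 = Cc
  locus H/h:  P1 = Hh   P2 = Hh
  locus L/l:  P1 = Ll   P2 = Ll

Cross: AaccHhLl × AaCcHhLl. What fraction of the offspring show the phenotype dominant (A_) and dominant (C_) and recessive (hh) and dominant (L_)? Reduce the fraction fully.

P(A_ C_ hh L_) = 9/128

AaccHhLl gametes: AcHL×2, AcHl×2, AchL×2, Achl×2, acHL×2, acHl×2, achL×2, achl×2
AaCcHhLl gametes: ACHL×1, ACHl×1, AChL×1, AChl×1, AcHL×1, AcHl×1, AchL×1, Achl×1, aCHL×1, aCHl×1, aChL×1, aChl×1, acHL×1, acHl×1, achL×1, achl×1
AaccHhLl×AaCcHhLl grid (16·16=256): AACcHHLL=2 AACcHHLl=4 AACcHHll=2 AACcHhLL=4 AACcHhLl=8 AACcHhll=4 AACchhLL=2 AACchhLl=4 AACchhll=2 AAccHHLL=2 AAccHHLl=4 AAccHHll=2 AAccHhLL=4 AAccHhLl=8 AAccHhll=4 AAcchhLL=2 AAcchhLl=4 AAcchhll=2 AaCcHHLL=4 AaCcHHLl=8 AaCcHHll=4 AaCcHhLL=8 AaCcHhLl=16 AaCcHhll=8 AaCchhLL=4 AaCchhLl=8 AaCchhll=4 AaccHHLL=4 AaccHHLl=8 AaccHHll=4 AaccHhLL=8 AaccHhLl=16 AaccHhll=8 AacchhLL=4 AacchhLl=8 Aacchhll=4 aaCcHHLL=2 aaCcHHLl=4 aaCcHHll=2 aaCcHhLL=4 aaCcHhLl=8 aaCcHhll=4 aaCchhLL=2 aaCchhLl=4 aaCchhll=2 aaccHHLL=2 aaccHHLl=4 aaccHHll=2 aaccHhLL=4 aaccHhLl=8 aaccHhll=4 aacchhLL=2 aacchhLl=4 aacchhll=2
A_ C_ hh L_ hits 18/256; gcd=2; 18÷2/256÷2 = 9/128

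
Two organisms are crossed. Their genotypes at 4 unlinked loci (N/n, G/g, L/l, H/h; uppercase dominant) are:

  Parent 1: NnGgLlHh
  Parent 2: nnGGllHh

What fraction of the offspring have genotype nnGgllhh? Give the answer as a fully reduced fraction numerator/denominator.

P(nnGgllhh) = 1/32

NnGgLlHh gametes: NGLH×1, NGLh×1, NGlH×1, NGlh×1, NgLH×1, NgLh×1, NglH×1, Nglh×1, nGLH×1, nGLh×1, nGlH×1, nGlh×1, ngLH×1, ngLh×1, nglH×1, nglh×1
nnGGllHh gametes: nGlH×8, nGlh×8
NnGgLlHh×nnGGllHh grid (16·16=256): NnGGLlHH=8 NnGGLlHh=16 NnGGLlhh=8 NnGGllHH=8 NnGGllHh=16 NnGGllhh=8 NnGgLlHH=8 NnGgLlHh=16 NnGgLlhh=8 NnGgllHH=8 NnGgllHh=16 NnGgllhh=8 nnGGLlHH=8 nnGGLlHh=16 nnGGLlhh=8 nnGGllHH=8 nnGGllHh=16 nnGGllhh=8 nnGgLlHH=8 nnGgLlHh=16 nnGgLlhh=8 nnGgllHH=8 nnGgllHh=16 nnGgllhh=8
nnGgllhh hits 8/256; gcd=8; 8÷8/256÷8 = 1/32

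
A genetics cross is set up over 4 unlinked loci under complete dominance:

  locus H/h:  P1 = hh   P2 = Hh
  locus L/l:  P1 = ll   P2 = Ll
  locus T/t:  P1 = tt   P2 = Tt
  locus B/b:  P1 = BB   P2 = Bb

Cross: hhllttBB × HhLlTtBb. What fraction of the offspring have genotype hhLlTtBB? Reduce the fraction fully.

hhllttBB gametes: hltB×16
HhLlTtBb gametes: HLTB×1, HLTb×1, HLtB×1, HLtb×1, HlTB×1, HlTb×1, HltB×1, Hltb×1, hLTB×1, hLTb×1, hLtB×1, hLtb×1, hlTB×1, hlTb×1, hltB×1, hltb×1
hhllttBB×HhLlTtBb grid (16·16=256): HhLlTtBB=16 HhLlTtBb=16 HhLlttBB=16 HhLlttBb=16 HhllTtBB=16 HhllTtBb=16 HhllttBB=16 HhllttBb=16 hhLlTtBB=16 hhLlTtBb=16 hhLlttBB=16 hhLlttBb=16 hhllTtBB=16 hhllTtBb=16 hhllttBB=16 hhllttBb=16
hhLlTtBB hits 16/256; gcd=16; 16÷16/256÷16 = 1/16

P(hhLlTtBB) = 1/16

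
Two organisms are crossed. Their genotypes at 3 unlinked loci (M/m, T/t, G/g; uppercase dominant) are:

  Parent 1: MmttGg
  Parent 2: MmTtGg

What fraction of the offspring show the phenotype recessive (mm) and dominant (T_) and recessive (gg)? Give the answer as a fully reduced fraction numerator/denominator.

MmttGg gametes: MtG×2, Mtg×2, mtG×2, mtg×2
MmTtGg gametes: MTG×1, MTg×1, MtG×1, Mtg×1, mTG×1, mTg×1, mtG×1, mtg×1
MmttGg×MmTtGg grid (8·8=64): MMTtGG=2 MMTtGg=4 MMTtgg=2 MMttGG=2 MMttGg=4 MMttgg=2 MmTtGG=4 MmTtGg=8 MmTtgg=4 MmttGG=4 MmttGg=8 Mmttgg=4 mmTtGG=2 mmTtGg=4 mmTtgg=2 mmttGG=2 mmttGg=4 mmttgg=2
mm T_ gg hits 2/64; gcd=2; 2÷2/64÷2 = 1/32

P(mm T_ gg) = 1/32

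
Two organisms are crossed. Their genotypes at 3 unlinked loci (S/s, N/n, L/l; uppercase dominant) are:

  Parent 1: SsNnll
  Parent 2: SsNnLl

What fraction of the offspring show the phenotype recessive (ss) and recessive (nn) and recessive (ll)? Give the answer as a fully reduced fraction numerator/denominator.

SsNnll gametes: SNl×2, Snl×2, sNl×2, snl×2
SsNnLl gametes: SNL×1, SNl×1, SnL×1, Snl×1, sNL×1, sNl×1, snL×1, snl×1
SsNnll×SsNnLl grid (8·8=64): SSNNLl=2 SSNNll=2 SSNnLl=4 SSNnll=4 SSnnLl=2 SSnnll=2 SsNNLl=4 SsNNll=4 SsNnLl=8 SsNnll=8 SsnnLl=4 Ssnnll=4 ssNNLl=2 ssNNll=2 ssNnLl=4 ssNnll=4 ssnnLl=2 ssnnll=2
ss nn ll hits 2/64; gcd=2; 2÷2/64÷2 = 1/32

P(ss nn ll) = 1/32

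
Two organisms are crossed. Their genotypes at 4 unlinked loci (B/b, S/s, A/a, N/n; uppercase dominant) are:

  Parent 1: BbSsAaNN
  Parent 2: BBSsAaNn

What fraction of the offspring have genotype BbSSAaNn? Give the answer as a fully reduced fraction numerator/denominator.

P(BbSSAaNn) = 1/32

BbSsAaNN gametes: BSAN×2, BSaN×2, BsAN×2, BsaN×2, bSAN×2, bSaN×2, bsAN×2, bsaN×2
BBSsAaNn gametes: BSAN×2, BSAn×2, BSaN×2, BSan×2, BsAN×2, BsAn×2, BsaN×2, Bsan×2
BbSsAaNN×BBSsAaNn grid (16·16=256): BBSSAANN=4 BBSSAANn=4 BBSSAaNN=8 BBSSAaNn=8 BBSSaaNN=4 BBSSaaNn=4 BBSsAANN=8 BBSsAANn=8 BBSsAaNN=16 BBSsAaNn=16 BBSsaaNN=8 BBSsaaNn=8 BBssAANN=4 BBssAANn=4 BBssAaNN=8 BBssAaNn=8 BBssaaNN=4 BBssaaNn=4 BbSSAANN=4 BbSSAANn=4 BbSSAaNN=8 BbSSAaNn=8 BbSSaaNN=4 BbSSaaNn=4 BbSsAANN=8 BbSsAANn=8 BbSsAaNN=16 BbSsAaNn=16 BbSsaaNN=8 BbSsaaNn=8 BbssAANN=4 BbssAANn=4 BbssAaNN=8 BbssAaNn=8 BbssaaNN=4 BbssaaNn=4
BbSSAaNn hits 8/256; gcd=8; 8÷8/256÷8 = 1/32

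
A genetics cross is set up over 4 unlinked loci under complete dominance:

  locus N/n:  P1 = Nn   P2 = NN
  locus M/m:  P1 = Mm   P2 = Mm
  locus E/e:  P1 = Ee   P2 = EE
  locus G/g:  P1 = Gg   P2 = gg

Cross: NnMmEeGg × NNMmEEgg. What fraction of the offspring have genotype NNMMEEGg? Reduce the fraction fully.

P(NNMMEEGg) = 1/32

NnMmEeGg gametes: NMEG×1, NMEg×1, NMeG×1, NMeg×1, NmEG×1, NmEg×1, NmeG×1, Nmeg×1, nMEG×1, nMEg×1, nMeG×1, nMeg×1, nmEG×1, nmEg×1, nmeG×1, nmeg×1
NNMmEEgg gametes: NMEg×8, NmEg×8
NnMmEeGg×NNMmEEgg grid (16·16=256): NNMMEEGg=8 NNMMEEgg=8 NNMMEeGg=8 NNMMEegg=8 NNMmEEGg=16 NNMmEEgg=16 NNMmEeGg=16 NNMmEegg=16 NNmmEEGg=8 NNmmEEgg=8 NNmmEeGg=8 NNmmEegg=8 NnMMEEGg=8 NnMMEEgg=8 NnMMEeGg=8 NnMMEegg=8 NnMmEEGg=16 NnMmEEgg=16 NnMmEeGg=16 NnMmEegg=16 NnmmEEGg=8 NnmmEEgg=8 NnmmEeGg=8 NnmmEegg=8
NNMMEEGg hits 8/256; gcd=8; 8÷8/256÷8 = 1/32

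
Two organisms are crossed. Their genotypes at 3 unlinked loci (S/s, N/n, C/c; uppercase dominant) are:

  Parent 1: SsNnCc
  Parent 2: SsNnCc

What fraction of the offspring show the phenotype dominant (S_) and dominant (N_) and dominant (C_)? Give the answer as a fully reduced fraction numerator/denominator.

SsNnCc gametes: SNC×1, SNc×1, SnC×1, Snc×1, sNC×1, sNc×1, snC×1, snc×1
SsNnCc gametes: SNC×1, SNc×1, SnC×1, Snc×1, sNC×1, sNc×1, snC×1, snc×1
SsNnCc×SsNnCc grid (8·8=64): SSNNCC=1 SSNNCc=2 SSNNcc=1 SSNnCC=2 SSNnCc=4 SSNncc=2 SSnnCC=1 SSnnCc=2 SSnncc=1 SsNNCC=2 SsNNCc=4 SsNNcc=2 SsNnCC=4 SsNnCc=8 SsNncc=4 SsnnCC=2 SsnnCc=4 Ssnncc=2 ssNNCC=1 ssNNCc=2 ssNNcc=1 ssNnCC=2 ssNnCc=4 ssNncc=2 ssnnCC=1 ssnnCc=2 ssnncc=1
S_ N_ C_ hits 27/64; gcd=1; 27÷1/64÷1 = 27/64

P(S_ N_ C_) = 27/64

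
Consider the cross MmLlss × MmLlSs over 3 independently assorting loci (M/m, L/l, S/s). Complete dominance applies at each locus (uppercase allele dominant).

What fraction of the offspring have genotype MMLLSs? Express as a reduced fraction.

P(MMLLSs) = 1/32

MmLlss gametes: MLs×2, Mls×2, mLs×2, mls×2
MmLlSs gametes: MLS×1, MLs×1, MlS×1, Mls×1, mLS×1, mLs×1, mlS×1, mls×1
MmLlss×MmLlSs grid (8·8=64): MMLLSs=2 MMLLss=2 MMLlSs=4 MMLlss=4 MMllSs=2 MMllss=2 MmLLSs=4 MmLLss=4 MmLlSs=8 MmLlss=8 MmllSs=4 Mmllss=4 mmLLSs=2 mmLLss=2 mmLlSs=4 mmLlss=4 mmllSs=2 mmllss=2
MMLLSs hits 2/64; gcd=2; 2÷2/64÷2 = 1/32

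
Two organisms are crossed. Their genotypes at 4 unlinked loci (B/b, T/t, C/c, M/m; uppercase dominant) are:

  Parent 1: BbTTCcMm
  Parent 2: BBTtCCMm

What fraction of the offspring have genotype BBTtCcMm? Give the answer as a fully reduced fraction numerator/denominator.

BbTTCcMm gametes: BTCM×2, BTCm×2, BTcM×2, BTcm×2, bTCM×2, bTCm×2, bTcM×2, bTcm×2
BBTtCCMm gametes: BTCM×4, BTCm×4, BtCM×4, BtCm×4
BbTTCcMm×BBTtCCMm grid (16·16=256): BBTTCCMM=8 BBTTCCMm=16 BBTTCCmm=8 BBTTCcMM=8 BBTTCcMm=16 BBTTCcmm=8 BBTtCCMM=8 BBTtCCMm=16 BBTtCCmm=8 BBTtCcMM=8 BBTtCcMm=16 BBTtCcmm=8 BbTTCCMM=8 BbTTCCMm=16 BbTTCCmm=8 BbTTCcMM=8 BbTTCcMm=16 BbTTCcmm=8 BbTtCCMM=8 BbTtCCMm=16 BbTtCCmm=8 BbTtCcMM=8 BbTtCcMm=16 BbTtCcmm=8
BBTtCcMm hits 16/256; gcd=16; 16÷16/256÷16 = 1/16

P(BBTtCcMm) = 1/16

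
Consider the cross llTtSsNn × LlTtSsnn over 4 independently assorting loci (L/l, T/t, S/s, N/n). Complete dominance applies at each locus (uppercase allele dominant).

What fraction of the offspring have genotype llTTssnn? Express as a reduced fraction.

P(llTTssnn) = 1/64

llTtSsNn gametes: lTSN×2, lTSn×2, lTsN×2, lTsn×2, ltSN×2, ltSn×2, ltsN×2, ltsn×2
LlTtSsnn gametes: LTSn×2, LTsn×2, LtSn×2, Ltsn×2, lTSn×2, lTsn×2, ltSn×2, ltsn×2
llTtSsNn×LlTtSsnn grid (16·16=256): LlTTSSNn=4 LlTTSSnn=4 LlTTSsNn=8 LlTTSsnn=8 LlTTssNn=4 LlTTssnn=4 LlTtSSNn=8 LlTtSSnn=8 LlTtSsNn=16 LlTtSsnn=16 LlTtssNn=8 LlTtssnn=8 LlttSSNn=4 LlttSSnn=4 LlttSsNn=8 LlttSsnn=8 LlttssNn=4 Llttssnn=4 llTTSSNn=4 llTTSSnn=4 llTTSsNn=8 llTTSsnn=8 llTTssNn=4 llTTssnn=4 llTtSSNn=8 llTtSSnn=8 llTtSsNn=16 llTtSsnn=16 llTtssNn=8 llTtssnn=8 llttSSNn=4 llttSSnn=4 llttSsNn=8 llttSsnn=8 llttssNn=4 llttssnn=4
llTTssnn hits 4/256; gcd=4; 4÷4/256÷4 = 1/64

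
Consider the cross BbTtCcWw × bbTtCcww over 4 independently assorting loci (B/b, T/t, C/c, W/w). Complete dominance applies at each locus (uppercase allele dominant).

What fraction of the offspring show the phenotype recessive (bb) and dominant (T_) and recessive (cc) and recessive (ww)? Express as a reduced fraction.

P(bb T_ cc ww) = 3/64

BbTtCcWw gametes: BTCW×1, BTCw×1, BTcW×1, BTcw×1, BtCW×1, BtCw×1, BtcW×1, Btcw×1, bTCW×1, bTCw×1, bTcW×1, bTcw×1, btCW×1, btCw×1, btcW×1, btcw×1
bbTtCcww gametes: bTCw×4, bTcw×4, btCw×4, btcw×4
BbTtCcWw×bbTtCcww grid (16·16=256): BbTTCCWw=4 BbTTCCww=4 BbTTCcWw=8 BbTTCcww=8 BbTTccWw=4 BbTTccww=4 BbTtCCWw=8 BbTtCCww=8 BbTtCcWw=16 BbTtCcww=16 BbTtccWw=8 BbTtccww=8 BbttCCWw=4 BbttCCww=4 BbttCcWw=8 BbttCcww=8 BbttccWw=4 Bbttccww=4 bbTTCCWw=4 bbTTCCww=4 bbTTCcWw=8 bbTTCcww=8 bbTTccWw=4 bbTTccww=4 bbTtCCWw=8 bbTtCCww=8 bbTtCcWw=16 bbTtCcww=16 bbTtccWw=8 bbTtccww=8 bbttCCWw=4 bbttCCww=4 bbttCcWw=8 bbttCcww=8 bbttccWw=4 bbttccww=4
bb T_ cc ww hits 12/256; gcd=4; 12÷4/256÷4 = 3/64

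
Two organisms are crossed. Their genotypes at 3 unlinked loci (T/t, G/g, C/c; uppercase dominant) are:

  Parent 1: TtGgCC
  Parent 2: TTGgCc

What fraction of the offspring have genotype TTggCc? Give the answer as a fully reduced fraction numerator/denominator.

TtGgCC gametes: TGC×2, TgC×2, tGC×2, tgC×2
TTGgCc gametes: TGC×2, TGc×2, TgC×2, Tgc×2
TtGgCC×TTGgCc grid (8·8=64): TTGGCC=4 TTGGCc=4 TTGgCC=8 TTGgCc=8 TTggCC=4 TTggCc=4 TtGGCC=4 TtGGCc=4 TtGgCC=8 TtGgCc=8 TtggCC=4 TtggCc=4
TTggCc hits 4/64; gcd=4; 4÷4/64÷4 = 1/16

P(TTggCc) = 1/16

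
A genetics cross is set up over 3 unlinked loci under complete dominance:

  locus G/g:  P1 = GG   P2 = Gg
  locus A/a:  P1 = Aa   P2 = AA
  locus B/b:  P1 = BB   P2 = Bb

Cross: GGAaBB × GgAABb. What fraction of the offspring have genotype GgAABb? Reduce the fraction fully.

P(GgAABb) = 1/8

GGAaBB gametes: GAB×4, GaB×4
GgAABb gametes: GAB×2, GAb×2, gAB×2, gAb×2
GGAaBB×GgAABb grid (8·8=64): GGAABB=8 GGAABb=8 GGAaBB=8 GGAaBb=8 GgAABB=8 GgAABb=8 GgAaBB=8 GgAaBb=8
GgAABb hits 8/64; gcd=8; 8÷8/64÷8 = 1/8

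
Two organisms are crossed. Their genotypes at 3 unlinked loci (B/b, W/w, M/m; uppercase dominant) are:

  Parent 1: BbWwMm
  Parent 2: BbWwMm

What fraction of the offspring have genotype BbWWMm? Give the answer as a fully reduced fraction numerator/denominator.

BbWwMm gametes: BWM×1, BWm×1, BwM×1, Bwm×1, bWM×1, bWm×1, bwM×1, bwm×1
BbWwMm gametes: BWM×1, BWm×1, BwM×1, Bwm×1, bWM×1, bWm×1, bwM×1, bwm×1
BbWwMm×BbWwMm grid (8·8=64): BBWWMM=1 BBWWMm=2 BBWWmm=1 BBWwMM=2 BBWwMm=4 BBWwmm=2 BBwwMM=1 BBwwMm=2 BBwwmm=1 BbWWMM=2 BbWWMm=4 BbWWmm=2 BbWwMM=4 BbWwMm=8 BbWwmm=4 BbwwMM=2 BbwwMm=4 Bbwwmm=2 bbWWMM=1 bbWWMm=2 bbWWmm=1 bbWwMM=2 bbWwMm=4 bbWwmm=2 bbwwMM=1 bbwwMm=2 bbwwmm=1
BbWWMm hits 4/64; gcd=4; 4÷4/64÷4 = 1/16

P(BbWWMm) = 1/16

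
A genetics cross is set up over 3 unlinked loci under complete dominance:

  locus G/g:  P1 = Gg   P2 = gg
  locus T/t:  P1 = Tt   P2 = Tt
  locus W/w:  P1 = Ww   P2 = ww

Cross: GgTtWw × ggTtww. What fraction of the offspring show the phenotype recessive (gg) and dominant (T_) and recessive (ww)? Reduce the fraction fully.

P(gg T_ ww) = 3/16

GgTtWw gametes: GTW×1, GTw×1, GtW×1, Gtw×1, gTW×1, gTw×1, gtW×1, gtw×1
ggTtww gametes: gTw×4, gtw×4
GgTtWw×ggTtww grid (8·8=64): GgTTWw=4 GgTTww=4 GgTtWw=8 GgTtww=8 GgttWw=4 Ggttww=4 ggTTWw=4 ggTTww=4 ggTtWw=8 ggTtww=8 ggttWw=4 ggttww=4
gg T_ ww hits 12/64; gcd=4; 12÷4/64÷4 = 3/16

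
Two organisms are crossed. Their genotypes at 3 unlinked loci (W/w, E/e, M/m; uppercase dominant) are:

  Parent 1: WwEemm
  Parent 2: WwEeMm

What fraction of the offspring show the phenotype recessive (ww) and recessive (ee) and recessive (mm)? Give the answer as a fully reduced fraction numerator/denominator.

WwEemm gametes: WEm×2, Wem×2, wEm×2, wem×2
WwEeMm gametes: WEM×1, WEm×1, WeM×1, Wem×1, wEM×1, wEm×1, weM×1, wem×1
WwEemm×WwEeMm grid (8·8=64): WWEEMm=2 WWEEmm=2 WWEeMm=4 WWEemm=4 WWeeMm=2 WWeemm=2 WwEEMm=4 WwEEmm=4 WwEeMm=8 WwEemm=8 WweeMm=4 Wweemm=4 wwEEMm=2 wwEEmm=2 wwEeMm=4 wwEemm=4 wweeMm=2 wweemm=2
ww ee mm hits 2/64; gcd=2; 2÷2/64÷2 = 1/32

P(ww ee mm) = 1/32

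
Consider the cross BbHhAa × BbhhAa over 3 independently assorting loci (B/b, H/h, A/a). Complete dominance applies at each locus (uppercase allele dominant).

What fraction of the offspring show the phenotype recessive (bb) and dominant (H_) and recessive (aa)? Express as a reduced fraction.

BbHhAa gametes: BHA×1, BHa×1, BhA×1, Bha×1, bHA×1, bHa×1, bhA×1, bha×1
BbhhAa gametes: BhA×2, Bha×2, bhA×2, bha×2
BbHhAa×BbhhAa grid (8·8=64): BBHhAA=2 BBHhAa=4 BBHhaa=2 BBhhAA=2 BBhhAa=4 BBhhaa=2 BbHhAA=4 BbHhAa=8 BbHhaa=4 BbhhAA=4 BbhhAa=8 Bbhhaa=4 bbHhAA=2 bbHhAa=4 bbHhaa=2 bbhhAA=2 bbhhAa=4 bbhhaa=2
bb H_ aa hits 2/64; gcd=2; 2÷2/64÷2 = 1/32

P(bb H_ aa) = 1/32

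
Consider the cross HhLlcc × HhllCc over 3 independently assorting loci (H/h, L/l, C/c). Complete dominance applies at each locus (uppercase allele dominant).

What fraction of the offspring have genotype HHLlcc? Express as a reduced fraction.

P(HHLlcc) = 1/16

HhLlcc gametes: HLc×2, Hlc×2, hLc×2, hlc×2
HhllCc gametes: HlC×2, Hlc×2, hlC×2, hlc×2
HhLlcc×HhllCc grid (8·8=64): HHLlCc=4 HHLlcc=4 HHllCc=4 HHllcc=4 HhLlCc=8 HhLlcc=8 HhllCc=8 Hhllcc=8 hhLlCc=4 hhLlcc=4 hhllCc=4 hhllcc=4
HHLlcc hits 4/64; gcd=4; 4÷4/64÷4 = 1/16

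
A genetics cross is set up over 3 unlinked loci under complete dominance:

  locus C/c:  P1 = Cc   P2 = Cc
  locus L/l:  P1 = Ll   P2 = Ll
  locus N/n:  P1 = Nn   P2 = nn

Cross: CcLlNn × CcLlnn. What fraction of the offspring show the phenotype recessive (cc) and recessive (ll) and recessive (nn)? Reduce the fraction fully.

CcLlNn gametes: CLN×1, CLn×1, ClN×1, Cln×1, cLN×1, cLn×1, clN×1, cln×1
CcLlnn gametes: CLn×2, Cln×2, cLn×2, cln×2
CcLlNn×CcLlnn grid (8·8=64): CCLLNn=2 CCLLnn=2 CCLlNn=4 CCLlnn=4 CCllNn=2 CCllnn=2 CcLLNn=4 CcLLnn=4 CcLlNn=8 CcLlnn=8 CcllNn=4 Ccllnn=4 ccLLNn=2 ccLLnn=2 ccLlNn=4 ccLlnn=4 ccllNn=2 ccllnn=2
cc ll nn hits 2/64; gcd=2; 2÷2/64÷2 = 1/32

P(cc ll nn) = 1/32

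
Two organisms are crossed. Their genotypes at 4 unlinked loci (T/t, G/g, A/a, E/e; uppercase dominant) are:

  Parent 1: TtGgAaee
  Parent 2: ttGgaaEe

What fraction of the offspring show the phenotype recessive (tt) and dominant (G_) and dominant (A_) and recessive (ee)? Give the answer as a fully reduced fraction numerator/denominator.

TtGgAaee gametes: TGAe×2, TGae×2, TgAe×2, Tgae×2, tGAe×2, tGae×2, tgAe×2, tgae×2
ttGgaaEe gametes: tGaE×4, tGae×4, tgaE×4, tgae×4
TtGgAaee×ttGgaaEe grid (16·16=256): TtGGAaEe=8 TtGGAaee=8 TtGGaaEe=8 TtGGaaee=8 TtGgAaEe=16 TtGgAaee=16 TtGgaaEe=16 TtGgaaee=16 TtggAaEe=8 TtggAaee=8 TtggaaEe=8 Ttggaaee=8 ttGGAaEe=8 ttGGAaee=8 ttGGaaEe=8 ttGGaaee=8 ttGgAaEe=16 ttGgAaee=16 ttGgaaEe=16 ttGgaaee=16 ttggAaEe=8 ttggAaee=8 ttggaaEe=8 ttggaaee=8
tt G_ A_ ee hits 24/256; gcd=8; 24÷8/256÷8 = 3/32

P(tt G_ A_ ee) = 3/32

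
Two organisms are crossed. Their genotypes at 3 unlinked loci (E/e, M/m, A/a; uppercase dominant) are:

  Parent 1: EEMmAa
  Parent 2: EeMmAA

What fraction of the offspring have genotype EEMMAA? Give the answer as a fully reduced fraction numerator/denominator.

EEMmAa gametes: EMA×2, EMa×2, EmA×2, Ema×2
EeMmAA gametes: EMA×2, EmA×2, eMA×2, emA×2
EEMmAa×EeMmAA grid (8·8=64): EEMMAA=4 EEMMAa=4 EEMmAA=8 EEMmAa=8 EEmmAA=4 EEmmAa=4 EeMMAA=4 EeMMAa=4 EeMmAA=8 EeMmAa=8 EemmAA=4 EemmAa=4
EEMMAA hits 4/64; gcd=4; 4÷4/64÷4 = 1/16

P(EEMMAA) = 1/16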